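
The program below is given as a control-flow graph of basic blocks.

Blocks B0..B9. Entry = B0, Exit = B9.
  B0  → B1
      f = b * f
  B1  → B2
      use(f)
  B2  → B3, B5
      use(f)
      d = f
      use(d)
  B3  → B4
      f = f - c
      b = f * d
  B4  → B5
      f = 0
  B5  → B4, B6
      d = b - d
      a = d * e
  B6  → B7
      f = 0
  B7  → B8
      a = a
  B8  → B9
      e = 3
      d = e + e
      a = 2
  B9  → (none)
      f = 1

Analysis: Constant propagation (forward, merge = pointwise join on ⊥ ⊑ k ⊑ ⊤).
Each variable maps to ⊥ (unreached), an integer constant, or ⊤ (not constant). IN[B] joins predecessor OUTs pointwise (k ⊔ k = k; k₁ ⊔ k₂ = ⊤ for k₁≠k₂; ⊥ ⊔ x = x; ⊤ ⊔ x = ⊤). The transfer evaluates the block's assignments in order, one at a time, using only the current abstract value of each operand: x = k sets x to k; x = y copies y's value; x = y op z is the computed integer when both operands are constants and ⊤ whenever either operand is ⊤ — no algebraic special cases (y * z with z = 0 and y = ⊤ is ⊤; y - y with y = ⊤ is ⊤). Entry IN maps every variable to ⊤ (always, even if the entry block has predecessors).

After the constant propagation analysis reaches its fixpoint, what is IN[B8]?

Fixpoint table:
  B0:  IN=(all ⊤)  OUT=(all ⊤)
  B1:  IN=(all ⊤)  OUT=(all ⊤)
  B2:  IN=(all ⊤)  OUT=(all ⊤)
  B3:  IN=(all ⊤)  OUT=(all ⊤)
  B4:  IN=(all ⊤)  OUT={f:0; rest ⊤}
  B5:  IN=(all ⊤)  OUT=(all ⊤)
  B6:  IN=(all ⊤)  OUT={f:0; rest ⊤}
  B7:  IN={f:0; rest ⊤}  OUT={f:0; rest ⊤}
  B8:  IN={f:0; rest ⊤}  OUT={a:2, d:6, e:3, f:0; rest ⊤}
  B9:  IN={a:2, d:6, e:3, f:0; rest ⊤}  OUT={a:2, d:6, e:3, f:1; rest ⊤}

Merge at B8: IN[B8] = OUT[B7] = {a: ⊤, b: ⊤, c: ⊤, d: ⊤, e: ⊤, f: 0}

Answer: {a: ⊤, b: ⊤, c: ⊤, d: ⊤, e: ⊤, f: 0}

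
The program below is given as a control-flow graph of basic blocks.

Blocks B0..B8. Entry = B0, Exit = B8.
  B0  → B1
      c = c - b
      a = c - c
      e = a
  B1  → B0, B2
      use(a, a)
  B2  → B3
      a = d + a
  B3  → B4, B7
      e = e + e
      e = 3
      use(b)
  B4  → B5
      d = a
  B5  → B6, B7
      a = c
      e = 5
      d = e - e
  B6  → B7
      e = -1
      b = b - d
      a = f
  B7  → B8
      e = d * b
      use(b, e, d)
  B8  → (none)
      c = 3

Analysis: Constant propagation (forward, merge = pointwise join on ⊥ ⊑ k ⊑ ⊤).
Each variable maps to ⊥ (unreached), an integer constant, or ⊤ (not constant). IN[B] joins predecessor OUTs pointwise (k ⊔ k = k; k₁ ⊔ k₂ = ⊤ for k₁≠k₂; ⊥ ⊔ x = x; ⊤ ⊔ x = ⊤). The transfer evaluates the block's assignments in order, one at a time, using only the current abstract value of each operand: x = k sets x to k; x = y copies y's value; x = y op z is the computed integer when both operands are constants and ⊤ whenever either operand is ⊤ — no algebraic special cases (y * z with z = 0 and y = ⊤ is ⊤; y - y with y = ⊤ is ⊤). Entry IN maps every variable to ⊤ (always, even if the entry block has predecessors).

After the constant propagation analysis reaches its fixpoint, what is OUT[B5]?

Per-block solution:
  B0:   IN=(all ⊤)   OUT=(all ⊤)
  B1:   IN=(all ⊤)   OUT=(all ⊤)
  B2:   IN=(all ⊤)   OUT=(all ⊤)
  B3:   IN=(all ⊤)   OUT={e:3; rest ⊤}
  B4:   IN={e:3; rest ⊤}   OUT={e:3; rest ⊤}
  B5:   IN={e:3; rest ⊤}   OUT={d:0, e:5; rest ⊤}
  B6:   IN={d:0, e:5; rest ⊤}   OUT={d:0, e:-1; rest ⊤}
  B7:   IN=(all ⊤)   OUT=(all ⊤)
  B8:   IN=(all ⊤)   OUT={c:3; rest ⊤}

Merge at B5: IN[B5] = OUT[B4] = {a: ⊤, b: ⊤, c: ⊤, d: ⊤, e: 3, f: ⊤}
Applying B5's transfer function to that IN value gives OUT[B5] (row B5 above).

Answer: {a: ⊤, b: ⊤, c: ⊤, d: 0, e: 5, f: ⊤}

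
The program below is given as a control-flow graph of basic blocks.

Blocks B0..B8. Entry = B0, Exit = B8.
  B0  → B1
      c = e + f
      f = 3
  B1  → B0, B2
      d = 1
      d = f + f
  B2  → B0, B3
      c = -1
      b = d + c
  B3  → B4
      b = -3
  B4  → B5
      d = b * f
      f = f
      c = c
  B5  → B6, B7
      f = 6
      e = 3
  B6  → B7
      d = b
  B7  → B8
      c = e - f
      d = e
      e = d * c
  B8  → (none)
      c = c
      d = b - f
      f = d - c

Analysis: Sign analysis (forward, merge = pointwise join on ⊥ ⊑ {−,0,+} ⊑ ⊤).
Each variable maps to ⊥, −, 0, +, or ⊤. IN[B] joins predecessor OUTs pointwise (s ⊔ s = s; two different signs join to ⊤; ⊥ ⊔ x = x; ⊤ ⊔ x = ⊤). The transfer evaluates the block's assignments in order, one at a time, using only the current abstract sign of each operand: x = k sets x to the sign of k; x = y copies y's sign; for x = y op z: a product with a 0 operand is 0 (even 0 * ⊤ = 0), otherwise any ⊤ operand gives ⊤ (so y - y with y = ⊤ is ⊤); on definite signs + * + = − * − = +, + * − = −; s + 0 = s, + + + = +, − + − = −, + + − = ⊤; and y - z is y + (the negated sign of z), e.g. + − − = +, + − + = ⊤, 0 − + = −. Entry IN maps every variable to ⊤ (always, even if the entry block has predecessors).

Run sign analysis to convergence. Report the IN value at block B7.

Converged values:
  B0: | IN=(all ⊤) | OUT={f:+; rest ⊤}
  B1: | IN={f:+; rest ⊤} | OUT={d:+, f:+; rest ⊤}
  B2: | IN={d:+, f:+; rest ⊤} | OUT={c:-, d:+, f:+; rest ⊤}
  B3: | IN={c:-, d:+, f:+; rest ⊤} | OUT={b:-, c:-, d:+, f:+; rest ⊤}
  B4: | IN={b:-, c:-, d:+, f:+; rest ⊤} | OUT={b:-, c:-, d:-, f:+; rest ⊤}
  B5: | IN={b:-, c:-, d:-, f:+; rest ⊤} | OUT={b:-, c:-, d:-, e:+, f:+; rest ⊤}
  B6: | IN={b:-, c:-, d:-, e:+, f:+; rest ⊤} | OUT={b:-, c:-, d:-, e:+, f:+; rest ⊤}
  B7: | IN={b:-, c:-, d:-, e:+, f:+; rest ⊤} | OUT={b:-, d:+, f:+; rest ⊤}
  B8: | IN={b:-, d:+, f:+; rest ⊤} | OUT={b:-, d:-; rest ⊤}

Merge at B7: IN[B7] = OUT[B5] ⊔ OUT[B6] = {a: ⊤, b: -, c: -, d: -, e: +, f: +}

Answer: {a: ⊤, b: -, c: -, d: -, e: +, f: +}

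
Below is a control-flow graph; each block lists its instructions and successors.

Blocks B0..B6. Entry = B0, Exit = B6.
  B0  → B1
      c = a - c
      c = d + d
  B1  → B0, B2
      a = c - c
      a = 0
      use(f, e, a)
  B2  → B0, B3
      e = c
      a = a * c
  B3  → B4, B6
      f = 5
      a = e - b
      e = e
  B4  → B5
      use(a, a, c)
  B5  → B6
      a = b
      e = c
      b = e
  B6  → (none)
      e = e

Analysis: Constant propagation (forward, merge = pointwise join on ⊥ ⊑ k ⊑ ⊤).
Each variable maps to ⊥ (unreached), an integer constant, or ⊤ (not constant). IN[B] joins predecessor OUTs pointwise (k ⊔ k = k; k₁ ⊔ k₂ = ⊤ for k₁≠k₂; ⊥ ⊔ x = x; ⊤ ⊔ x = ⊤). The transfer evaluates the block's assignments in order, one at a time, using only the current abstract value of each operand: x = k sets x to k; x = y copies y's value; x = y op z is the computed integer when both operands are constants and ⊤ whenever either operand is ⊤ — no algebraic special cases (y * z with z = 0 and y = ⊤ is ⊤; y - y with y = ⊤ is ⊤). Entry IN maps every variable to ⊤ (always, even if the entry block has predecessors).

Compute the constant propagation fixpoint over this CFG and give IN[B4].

Answer: {a: ⊤, b: ⊤, c: ⊤, d: ⊤, e: ⊤, f: 5}

Working:
Fixpoint table:
  B0:  IN=(all ⊤)  OUT=(all ⊤)
  B1:  IN=(all ⊤)  OUT={a:0; rest ⊤}
  B2:  IN={a:0; rest ⊤}  OUT=(all ⊤)
  B3:  IN=(all ⊤)  OUT={f:5; rest ⊤}
  B4:  IN={f:5; rest ⊤}  OUT={f:5; rest ⊤}
  B5:  IN={f:5; rest ⊤}  OUT={f:5; rest ⊤}
  B6:  IN={f:5; rest ⊤}  OUT={f:5; rest ⊤}

Merge at B4: IN[B4] = OUT[B3] = {a: ⊤, b: ⊤, c: ⊤, d: ⊤, e: ⊤, f: 5}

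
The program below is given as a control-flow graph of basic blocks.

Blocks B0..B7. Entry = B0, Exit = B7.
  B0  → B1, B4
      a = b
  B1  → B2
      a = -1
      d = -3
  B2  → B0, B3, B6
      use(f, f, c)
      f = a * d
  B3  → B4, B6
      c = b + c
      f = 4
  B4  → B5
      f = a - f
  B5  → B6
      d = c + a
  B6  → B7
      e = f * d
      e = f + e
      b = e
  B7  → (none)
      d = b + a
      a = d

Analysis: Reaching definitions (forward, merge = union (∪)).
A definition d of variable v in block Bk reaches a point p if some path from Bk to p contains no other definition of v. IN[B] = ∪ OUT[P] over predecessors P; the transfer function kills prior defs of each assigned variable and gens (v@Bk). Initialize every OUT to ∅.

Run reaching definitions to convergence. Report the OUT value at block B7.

Answer: {a@B7, b@B6, c@B3, d@B7, e@B6, f@B2, f@B3, f@B4}

Trace:
Fixpoint table:
  B0:  IN={a@B1, d@B1, f@B2}  OUT={a@B0, d@B1, f@B2}
  B1:  IN={a@B0, d@B1, f@B2}  OUT={a@B1, d@B1, f@B2}
  B2:  IN={a@B1, d@B1, f@B2}  OUT={a@B1, d@B1, f@B2}
  B3:  IN={a@B1, d@B1, f@B2}  OUT={a@B1, c@B3, d@B1, f@B3}
  B4:  IN={a@B0, a@B1, c@B3, d@B1, f@B2, f@B3}  OUT={a@B0, a@B1, c@B3, d@B1, f@B4}
  B5:  IN={a@B0, a@B1, c@B3, d@B1, f@B4}  OUT={a@B0, a@B1, c@B3, d@B5, f@B4}
  B6:  IN={a@B0, a@B1, c@B3, d@B1, d@B5, f@B2, f@B3, f@B4}  OUT={a@B0, a@B1, b@B6, c@B3, d@B1, d@B5, e@B6, f@B2, f@B3, f@B4}
  B7:  IN={a@B0, a@B1, b@B6, c@B3, d@B1, d@B5, e@B6, f@B2, f@B3, f@B4}  OUT={a@B7, b@B6, c@B3, d@B7, e@B6, f@B2, f@B3, f@B4}

Merge at B7: IN[B7] = OUT[B6] = {a@B0, a@B1, b@B6, c@B3, d@B1, d@B5, e@B6, f@B2, f@B3, f@B4}
Applying B7's transfer function to that IN value gives OUT[B7] (row B7 above).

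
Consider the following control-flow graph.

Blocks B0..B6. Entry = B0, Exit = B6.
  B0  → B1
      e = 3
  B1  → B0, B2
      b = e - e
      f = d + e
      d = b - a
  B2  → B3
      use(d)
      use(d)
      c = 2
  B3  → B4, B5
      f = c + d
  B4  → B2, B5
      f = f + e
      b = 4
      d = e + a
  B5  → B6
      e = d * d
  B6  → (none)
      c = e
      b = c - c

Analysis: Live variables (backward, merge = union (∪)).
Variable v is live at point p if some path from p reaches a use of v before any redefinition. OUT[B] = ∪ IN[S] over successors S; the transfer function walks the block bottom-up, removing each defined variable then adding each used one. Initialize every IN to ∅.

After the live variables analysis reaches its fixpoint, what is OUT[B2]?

Per-block solution:
  B0: | IN={a, d} | OUT={a, d, e}
  B1: | IN={a, d, e} | OUT={a, d, e}
  B2: | IN={a, d, e} | OUT={a, c, d, e}
  B3: | IN={a, c, d, e} | OUT={a, d, e, f}
  B4: | IN={a, e, f} | OUT={a, d, e}
  B5: | IN={d} | OUT={e}
  B6: | IN={e} | OUT={}

Merge at B2: OUT[B2] = IN[B3] = {a, c, d, e}

Answer: {a, c, d, e}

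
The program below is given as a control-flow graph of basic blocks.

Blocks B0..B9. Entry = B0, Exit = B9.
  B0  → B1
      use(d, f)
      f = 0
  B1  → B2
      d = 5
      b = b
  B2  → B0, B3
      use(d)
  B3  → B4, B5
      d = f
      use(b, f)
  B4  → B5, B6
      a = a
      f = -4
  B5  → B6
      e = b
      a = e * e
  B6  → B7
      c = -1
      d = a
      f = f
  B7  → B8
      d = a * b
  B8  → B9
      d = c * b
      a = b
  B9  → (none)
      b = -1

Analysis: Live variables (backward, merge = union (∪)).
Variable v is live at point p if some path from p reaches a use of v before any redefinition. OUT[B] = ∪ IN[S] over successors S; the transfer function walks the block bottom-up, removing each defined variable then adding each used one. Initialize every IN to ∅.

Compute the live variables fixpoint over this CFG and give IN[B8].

Answer: {b, c}

Working:
Per-block solution:
  B0:   IN={a, b, d, f}   OUT={a, b, f}
  B1:   IN={a, b, f}   OUT={a, b, d, f}
  B2:   IN={a, b, d, f}   OUT={a, b, d, f}
  B3:   IN={a, b, f}   OUT={a, b, f}
  B4:   IN={a, b}   OUT={a, b, f}
  B5:   IN={b, f}   OUT={a, b, f}
  B6:   IN={a, b, f}   OUT={a, b, c}
  B7:   IN={a, b, c}   OUT={b, c}
  B8:   IN={b, c}   OUT={}
  B9:   IN={}   OUT={}

Merge at B8: OUT[B8] = IN[B9] = {}
Applying B8's transfer function to that OUT value gives IN[B8] (row B8 above).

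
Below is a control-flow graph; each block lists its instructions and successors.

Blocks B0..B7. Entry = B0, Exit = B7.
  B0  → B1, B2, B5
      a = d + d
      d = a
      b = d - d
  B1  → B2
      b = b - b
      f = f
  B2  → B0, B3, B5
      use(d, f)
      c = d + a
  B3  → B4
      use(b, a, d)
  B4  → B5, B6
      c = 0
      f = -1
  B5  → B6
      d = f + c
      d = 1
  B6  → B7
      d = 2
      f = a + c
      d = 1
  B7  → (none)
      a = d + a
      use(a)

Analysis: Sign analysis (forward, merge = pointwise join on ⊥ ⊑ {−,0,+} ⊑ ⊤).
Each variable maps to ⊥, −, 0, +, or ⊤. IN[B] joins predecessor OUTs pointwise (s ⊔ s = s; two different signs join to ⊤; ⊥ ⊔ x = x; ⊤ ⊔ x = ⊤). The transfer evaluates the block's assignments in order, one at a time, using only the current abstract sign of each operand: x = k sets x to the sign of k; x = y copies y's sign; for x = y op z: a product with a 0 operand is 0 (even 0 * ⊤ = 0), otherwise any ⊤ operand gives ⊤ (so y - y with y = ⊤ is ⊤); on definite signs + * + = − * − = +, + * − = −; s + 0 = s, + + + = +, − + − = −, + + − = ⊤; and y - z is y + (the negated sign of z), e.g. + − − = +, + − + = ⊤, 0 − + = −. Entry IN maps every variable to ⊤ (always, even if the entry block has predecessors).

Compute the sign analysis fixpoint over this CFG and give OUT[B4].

Answer: {a: ⊤, b: ⊤, c: 0, d: ⊤, e: ⊤, f: -}

Trace:
Per-block solution:
  B0: | IN=(all ⊤) | OUT=(all ⊤)
  B1: | IN=(all ⊤) | OUT=(all ⊤)
  B2: | IN=(all ⊤) | OUT=(all ⊤)
  B3: | IN=(all ⊤) | OUT=(all ⊤)
  B4: | IN=(all ⊤) | OUT={c:0, f:-; rest ⊤}
  B5: | IN=(all ⊤) | OUT={d:+; rest ⊤}
  B6: | IN=(all ⊤) | OUT={d:+; rest ⊤}
  B7: | IN={d:+; rest ⊤} | OUT={d:+; rest ⊤}

Merge at B4: IN[B4] = OUT[B3] = {a: ⊤, b: ⊤, c: ⊤, d: ⊤, e: ⊤, f: ⊤}
Applying B4's transfer function to that IN value gives OUT[B4] (row B4 above).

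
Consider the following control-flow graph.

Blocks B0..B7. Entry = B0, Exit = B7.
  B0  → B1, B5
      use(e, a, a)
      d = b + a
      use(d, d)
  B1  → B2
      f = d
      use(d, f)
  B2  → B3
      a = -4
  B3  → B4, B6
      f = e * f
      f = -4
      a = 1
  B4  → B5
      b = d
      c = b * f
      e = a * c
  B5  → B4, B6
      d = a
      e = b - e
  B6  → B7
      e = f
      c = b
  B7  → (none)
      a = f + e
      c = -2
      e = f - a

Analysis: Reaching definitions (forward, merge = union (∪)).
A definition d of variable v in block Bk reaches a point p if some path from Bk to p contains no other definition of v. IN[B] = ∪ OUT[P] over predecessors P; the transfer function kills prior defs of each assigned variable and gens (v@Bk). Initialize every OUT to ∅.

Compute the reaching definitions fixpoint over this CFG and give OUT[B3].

Answer: {a@B3, d@B0, f@B3}

Trace:
Per-block solution:
  B0: | IN={} | OUT={d@B0}
  B1: | IN={d@B0} | OUT={d@B0, f@B1}
  B2: | IN={d@B0, f@B1} | OUT={a@B2, d@B0, f@B1}
  B3: | IN={a@B2, d@B0, f@B1} | OUT={a@B3, d@B0, f@B3}
  B4: | IN={a@B3, b@B4, c@B4, d@B0, d@B5, e@B5, f@B3} | OUT={a@B3, b@B4, c@B4, d@B0, d@B5, e@B4, f@B3}
  B5: | IN={a@B3, b@B4, c@B4, d@B0, d@B5, e@B4, f@B3} | OUT={a@B3, b@B4, c@B4, d@B5, e@B5, f@B3}
  B6: | IN={a@B3, b@B4, c@B4, d@B0, d@B5, e@B5, f@B3} | OUT={a@B3, b@B4, c@B6, d@B0, d@B5, e@B6, f@B3}
  B7: | IN={a@B3, b@B4, c@B6, d@B0, d@B5, e@B6, f@B3} | OUT={a@B7, b@B4, c@B7, d@B0, d@B5, e@B7, f@B3}

Merge at B3: IN[B3] = OUT[B2] = {a@B2, d@B0, f@B1}
Applying B3's transfer function to that IN value gives OUT[B3] (row B3 above).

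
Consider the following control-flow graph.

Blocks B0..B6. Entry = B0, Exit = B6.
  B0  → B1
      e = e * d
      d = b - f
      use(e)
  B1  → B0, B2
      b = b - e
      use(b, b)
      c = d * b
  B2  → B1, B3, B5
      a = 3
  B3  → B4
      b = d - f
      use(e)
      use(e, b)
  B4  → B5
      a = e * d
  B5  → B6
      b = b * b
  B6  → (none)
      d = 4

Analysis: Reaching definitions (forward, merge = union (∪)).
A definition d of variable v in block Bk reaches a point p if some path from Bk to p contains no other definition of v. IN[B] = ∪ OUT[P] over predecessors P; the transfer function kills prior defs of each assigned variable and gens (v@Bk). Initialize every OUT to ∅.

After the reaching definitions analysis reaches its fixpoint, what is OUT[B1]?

Converged values:
  B0:  IN={a@B2, b@B1, c@B1, d@B0, e@B0}  OUT={a@B2, b@B1, c@B1, d@B0, e@B0}
  B1:  IN={a@B2, b@B1, c@B1, d@B0, e@B0}  OUT={a@B2, b@B1, c@B1, d@B0, e@B0}
  B2:  IN={a@B2, b@B1, c@B1, d@B0, e@B0}  OUT={a@B2, b@B1, c@B1, d@B0, e@B0}
  B3:  IN={a@B2, b@B1, c@B1, d@B0, e@B0}  OUT={a@B2, b@B3, c@B1, d@B0, e@B0}
  B4:  IN={a@B2, b@B3, c@B1, d@B0, e@B0}  OUT={a@B4, b@B3, c@B1, d@B0, e@B0}
  B5:  IN={a@B2, a@B4, b@B1, b@B3, c@B1, d@B0, e@B0}  OUT={a@B2, a@B4, b@B5, c@B1, d@B0, e@B0}
  B6:  IN={a@B2, a@B4, b@B5, c@B1, d@B0, e@B0}  OUT={a@B2, a@B4, b@B5, c@B1, d@B6, e@B0}

Merge at B1: IN[B1] = OUT[B0] ⊔ OUT[B2] = {a@B2, b@B1, c@B1, d@B0, e@B0}
Applying B1's transfer function to that IN value gives OUT[B1] (row B1 above).

Answer: {a@B2, b@B1, c@B1, d@B0, e@B0}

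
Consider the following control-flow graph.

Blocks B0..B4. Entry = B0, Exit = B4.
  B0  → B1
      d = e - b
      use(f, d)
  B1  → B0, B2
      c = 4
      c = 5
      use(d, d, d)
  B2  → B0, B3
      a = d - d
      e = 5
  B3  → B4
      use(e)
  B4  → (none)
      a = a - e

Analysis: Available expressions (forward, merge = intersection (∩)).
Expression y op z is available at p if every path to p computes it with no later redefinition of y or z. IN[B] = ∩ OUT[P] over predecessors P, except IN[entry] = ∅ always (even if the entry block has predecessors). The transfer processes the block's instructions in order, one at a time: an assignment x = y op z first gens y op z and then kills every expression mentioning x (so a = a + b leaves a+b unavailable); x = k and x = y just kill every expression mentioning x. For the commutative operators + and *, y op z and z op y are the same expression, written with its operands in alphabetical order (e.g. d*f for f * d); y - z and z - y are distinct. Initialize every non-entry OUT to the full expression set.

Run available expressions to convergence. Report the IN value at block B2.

Per-block solution:
  B0:   IN={}   OUT={e-b}
  B1:   IN={e-b}   OUT={e-b}
  B2:   IN={e-b}   OUT={d-d}
  B3:   IN={d-d}   OUT={d-d}
  B4:   IN={d-d}   OUT={d-d}

Merge at B2: IN[B2] = OUT[B1] = {e-b}

Answer: {e-b}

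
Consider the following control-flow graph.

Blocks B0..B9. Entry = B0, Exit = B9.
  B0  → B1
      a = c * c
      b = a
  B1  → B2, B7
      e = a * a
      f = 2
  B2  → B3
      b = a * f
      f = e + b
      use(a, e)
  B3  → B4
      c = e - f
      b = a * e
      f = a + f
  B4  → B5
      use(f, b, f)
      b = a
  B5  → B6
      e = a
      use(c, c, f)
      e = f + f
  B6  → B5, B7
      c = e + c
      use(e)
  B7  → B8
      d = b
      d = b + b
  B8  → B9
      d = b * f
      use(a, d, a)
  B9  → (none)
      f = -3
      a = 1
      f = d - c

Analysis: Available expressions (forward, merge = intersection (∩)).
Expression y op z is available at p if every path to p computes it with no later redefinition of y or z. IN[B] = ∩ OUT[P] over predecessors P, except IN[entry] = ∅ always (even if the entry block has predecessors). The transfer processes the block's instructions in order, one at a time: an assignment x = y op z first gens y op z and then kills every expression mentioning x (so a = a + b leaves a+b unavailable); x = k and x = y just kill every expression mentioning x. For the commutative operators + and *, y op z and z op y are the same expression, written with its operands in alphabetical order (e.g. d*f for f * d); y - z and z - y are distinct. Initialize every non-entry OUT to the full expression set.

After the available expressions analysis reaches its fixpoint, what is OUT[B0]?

Per-block solution:
  B0: | IN={} | OUT={c*c}
  B1: | IN={c*c} | OUT={a*a, c*c}
  B2: | IN={a*a, c*c} | OUT={a*a, b+e, c*c}
  B3: | IN={a*a, b+e, c*c} | OUT={a*a, a*e}
  B4: | IN={a*a, a*e} | OUT={a*a, a*e}
  B5: | IN={a*a} | OUT={a*a, f+f}
  B6: | IN={a*a, f+f} | OUT={a*a, f+f}
  B7: | IN={a*a} | OUT={a*a, b+b}
  B8: | IN={a*a, b+b} | OUT={a*a, b*f, b+b}
  B9: | IN={a*a, b*f, b+b} | OUT={b+b, d-c}

B0 is the boundary node: IN[B0] = {}
Applying B0's transfer function to that IN value gives OUT[B0] (row B0 above).

Answer: {c*c}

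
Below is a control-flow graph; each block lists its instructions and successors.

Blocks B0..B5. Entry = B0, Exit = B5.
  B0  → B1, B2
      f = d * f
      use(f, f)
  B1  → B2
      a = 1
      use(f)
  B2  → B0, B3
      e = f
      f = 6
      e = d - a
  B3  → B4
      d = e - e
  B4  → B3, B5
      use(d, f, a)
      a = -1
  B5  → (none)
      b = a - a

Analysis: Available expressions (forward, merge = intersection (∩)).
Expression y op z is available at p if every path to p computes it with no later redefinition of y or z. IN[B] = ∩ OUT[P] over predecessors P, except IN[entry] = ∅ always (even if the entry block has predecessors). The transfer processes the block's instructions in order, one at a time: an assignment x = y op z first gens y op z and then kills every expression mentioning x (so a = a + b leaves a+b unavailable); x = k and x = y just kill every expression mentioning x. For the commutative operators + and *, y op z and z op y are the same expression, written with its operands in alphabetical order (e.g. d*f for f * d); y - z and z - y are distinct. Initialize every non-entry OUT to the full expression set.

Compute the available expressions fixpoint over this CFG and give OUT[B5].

Per-block solution:
  B0:  IN={}  OUT={}
  B1:  IN={}  OUT={}
  B2:  IN={}  OUT={d-a}
  B3:  IN={}  OUT={e-e}
  B4:  IN={e-e}  OUT={e-e}
  B5:  IN={e-e}  OUT={a-a, e-e}

Merge at B5: IN[B5] = OUT[B4] = {e-e}
Applying B5's transfer function to that IN value gives OUT[B5] (row B5 above).

Answer: {a-a, e-e}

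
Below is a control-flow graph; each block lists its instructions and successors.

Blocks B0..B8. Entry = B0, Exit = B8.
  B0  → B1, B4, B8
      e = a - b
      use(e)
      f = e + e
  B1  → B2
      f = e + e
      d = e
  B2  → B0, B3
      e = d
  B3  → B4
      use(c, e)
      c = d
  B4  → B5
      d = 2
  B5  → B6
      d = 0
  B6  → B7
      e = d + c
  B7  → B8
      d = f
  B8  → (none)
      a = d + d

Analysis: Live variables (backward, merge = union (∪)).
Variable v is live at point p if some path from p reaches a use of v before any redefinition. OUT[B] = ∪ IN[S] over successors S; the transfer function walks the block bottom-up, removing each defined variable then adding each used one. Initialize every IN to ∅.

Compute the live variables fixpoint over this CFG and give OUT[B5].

Per-block solution:
  B0: | IN={a, b, c, d} | OUT={a, b, c, d, e, f}
  B1: | IN={a, b, c, e} | OUT={a, b, c, d, f}
  B2: | IN={a, b, c, d, f} | OUT={a, b, c, d, e, f}
  B3: | IN={c, d, e, f} | OUT={c, f}
  B4: | IN={c, f} | OUT={c, f}
  B5: | IN={c, f} | OUT={c, d, f}
  B6: | IN={c, d, f} | OUT={f}
  B7: | IN={f} | OUT={d}
  B8: | IN={d} | OUT={}

Merge at B5: OUT[B5] = IN[B6] = {c, d, f}

Answer: {c, d, f}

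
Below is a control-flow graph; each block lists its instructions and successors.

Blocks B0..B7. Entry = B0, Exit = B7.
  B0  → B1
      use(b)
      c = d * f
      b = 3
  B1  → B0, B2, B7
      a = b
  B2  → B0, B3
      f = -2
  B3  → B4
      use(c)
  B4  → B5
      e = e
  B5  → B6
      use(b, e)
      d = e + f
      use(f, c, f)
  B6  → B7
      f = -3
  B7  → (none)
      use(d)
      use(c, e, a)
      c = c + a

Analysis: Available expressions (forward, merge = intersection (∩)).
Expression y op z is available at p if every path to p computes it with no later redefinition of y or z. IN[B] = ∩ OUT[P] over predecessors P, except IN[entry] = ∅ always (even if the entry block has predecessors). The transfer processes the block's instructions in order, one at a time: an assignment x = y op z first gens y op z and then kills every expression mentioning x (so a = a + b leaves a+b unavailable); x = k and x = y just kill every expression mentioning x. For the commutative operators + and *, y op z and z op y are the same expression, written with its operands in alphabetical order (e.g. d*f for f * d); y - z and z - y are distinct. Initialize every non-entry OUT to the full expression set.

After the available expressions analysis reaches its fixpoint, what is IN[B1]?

Answer: {d*f}

Derivation:
Fixpoint table:
  B0:  IN={}  OUT={d*f}
  B1:  IN={d*f}  OUT={d*f}
  B2:  IN={d*f}  OUT={}
  B3:  IN={}  OUT={}
  B4:  IN={}  OUT={}
  B5:  IN={}  OUT={e+f}
  B6:  IN={e+f}  OUT={}
  B7:  IN={}  OUT={}

Merge at B1: IN[B1] = OUT[B0] = {d*f}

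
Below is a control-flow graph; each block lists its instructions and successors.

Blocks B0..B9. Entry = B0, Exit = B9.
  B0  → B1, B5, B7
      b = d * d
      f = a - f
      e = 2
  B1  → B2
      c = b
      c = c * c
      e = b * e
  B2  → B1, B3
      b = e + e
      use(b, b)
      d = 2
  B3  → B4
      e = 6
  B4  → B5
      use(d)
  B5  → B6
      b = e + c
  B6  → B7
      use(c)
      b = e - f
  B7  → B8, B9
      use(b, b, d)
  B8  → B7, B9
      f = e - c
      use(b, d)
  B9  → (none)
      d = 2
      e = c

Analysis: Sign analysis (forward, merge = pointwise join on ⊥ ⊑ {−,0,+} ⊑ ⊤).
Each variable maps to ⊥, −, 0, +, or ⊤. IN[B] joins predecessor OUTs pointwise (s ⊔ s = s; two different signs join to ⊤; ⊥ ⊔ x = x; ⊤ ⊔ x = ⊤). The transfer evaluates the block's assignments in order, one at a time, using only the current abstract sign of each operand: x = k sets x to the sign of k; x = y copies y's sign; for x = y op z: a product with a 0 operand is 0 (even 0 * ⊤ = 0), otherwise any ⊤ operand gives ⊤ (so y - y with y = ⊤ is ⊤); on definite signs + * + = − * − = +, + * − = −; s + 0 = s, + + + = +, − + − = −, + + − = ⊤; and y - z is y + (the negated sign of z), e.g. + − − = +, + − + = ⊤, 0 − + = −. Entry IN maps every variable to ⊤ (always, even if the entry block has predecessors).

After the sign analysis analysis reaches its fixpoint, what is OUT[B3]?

Answer: {a: ⊤, b: ⊤, c: ⊤, d: +, e: +, f: ⊤}

Working:
Per-block solution:
  B0:   IN=(all ⊤)   OUT={e:+; rest ⊤}
  B1:   IN=(all ⊤)   OUT=(all ⊤)
  B2:   IN=(all ⊤)   OUT={d:+; rest ⊤}
  B3:   IN={d:+; rest ⊤}   OUT={d:+, e:+; rest ⊤}
  B4:   IN={d:+, e:+; rest ⊤}   OUT={d:+, e:+; rest ⊤}
  B5:   IN={e:+; rest ⊤}   OUT={e:+; rest ⊤}
  B6:   IN={e:+; rest ⊤}   OUT={e:+; rest ⊤}
  B7:   IN={e:+; rest ⊤}   OUT={e:+; rest ⊤}
  B8:   IN={e:+; rest ⊤}   OUT={e:+; rest ⊤}
  B9:   IN={e:+; rest ⊤}   OUT={d:+; rest ⊤}

Merge at B3: IN[B3] = OUT[B2] = {a: ⊤, b: ⊤, c: ⊤, d: +, e: ⊤, f: ⊤}
Applying B3's transfer function to that IN value gives OUT[B3] (row B3 above).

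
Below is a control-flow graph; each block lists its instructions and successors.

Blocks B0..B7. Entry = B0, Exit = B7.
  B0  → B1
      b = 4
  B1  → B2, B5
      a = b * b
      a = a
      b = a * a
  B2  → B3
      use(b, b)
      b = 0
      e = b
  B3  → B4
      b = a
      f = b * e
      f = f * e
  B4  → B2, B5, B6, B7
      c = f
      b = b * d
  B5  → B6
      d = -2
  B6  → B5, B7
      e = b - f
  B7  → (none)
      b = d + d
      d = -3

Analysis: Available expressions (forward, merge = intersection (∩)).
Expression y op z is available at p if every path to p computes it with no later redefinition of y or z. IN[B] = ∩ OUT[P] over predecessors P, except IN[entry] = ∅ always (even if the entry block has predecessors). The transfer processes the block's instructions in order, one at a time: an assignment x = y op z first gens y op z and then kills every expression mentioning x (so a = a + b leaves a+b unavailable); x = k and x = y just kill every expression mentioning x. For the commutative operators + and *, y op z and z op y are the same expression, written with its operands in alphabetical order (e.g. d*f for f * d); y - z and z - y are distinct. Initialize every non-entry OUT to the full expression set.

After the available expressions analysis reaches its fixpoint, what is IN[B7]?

Converged values:
  B0:  IN={}  OUT={}
  B1:  IN={}  OUT={a*a}
  B2:  IN={a*a}  OUT={a*a}
  B3:  IN={a*a}  OUT={a*a, b*e}
  B4:  IN={a*a, b*e}  OUT={a*a}
  B5:  IN={a*a}  OUT={a*a}
  B6:  IN={a*a}  OUT={a*a, b-f}
  B7:  IN={a*a}  OUT={a*a}

Merge at B7: IN[B7] = OUT[B4] ∩ OUT[B6] = {a*a}

Answer: {a*a}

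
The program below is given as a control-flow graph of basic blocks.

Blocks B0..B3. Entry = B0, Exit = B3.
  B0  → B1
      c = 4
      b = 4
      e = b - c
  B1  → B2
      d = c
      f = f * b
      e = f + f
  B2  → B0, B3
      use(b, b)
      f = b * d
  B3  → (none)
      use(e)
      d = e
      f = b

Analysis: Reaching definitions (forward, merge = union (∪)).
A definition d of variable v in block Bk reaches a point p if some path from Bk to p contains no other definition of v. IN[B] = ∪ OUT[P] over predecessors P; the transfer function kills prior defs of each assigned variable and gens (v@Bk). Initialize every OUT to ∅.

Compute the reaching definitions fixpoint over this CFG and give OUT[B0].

Per-block solution:
  B0:  IN={b@B0, c@B0, d@B1, e@B1, f@B2}  OUT={b@B0, c@B0, d@B1, e@B0, f@B2}
  B1:  IN={b@B0, c@B0, d@B1, e@B0, f@B2}  OUT={b@B0, c@B0, d@B1, e@B1, f@B1}
  B2:  IN={b@B0, c@B0, d@B1, e@B1, f@B1}  OUT={b@B0, c@B0, d@B1, e@B1, f@B2}
  B3:  IN={b@B0, c@B0, d@B1, e@B1, f@B2}  OUT={b@B0, c@B0, d@B3, e@B1, f@B3}

Merge at B0 (entry node, so the boundary value {} is joined with the incoming edge(s)): IN[B0] = {} ⊔ OUT[B2] = {b@B0, c@B0, d@B1, e@B1, f@B2}
Applying B0's transfer function to that IN value gives OUT[B0] (row B0 above).

Answer: {b@B0, c@B0, d@B1, e@B0, f@B2}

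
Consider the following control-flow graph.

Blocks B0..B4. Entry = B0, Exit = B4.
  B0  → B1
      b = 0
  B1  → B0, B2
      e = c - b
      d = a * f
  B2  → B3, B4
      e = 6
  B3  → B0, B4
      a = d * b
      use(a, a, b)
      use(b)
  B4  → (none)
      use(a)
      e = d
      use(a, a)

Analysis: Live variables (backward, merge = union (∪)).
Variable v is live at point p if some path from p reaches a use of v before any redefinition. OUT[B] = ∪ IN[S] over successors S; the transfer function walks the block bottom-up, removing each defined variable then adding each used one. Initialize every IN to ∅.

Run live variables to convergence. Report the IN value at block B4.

Converged values:
  B0: | IN={a, c, f} | OUT={a, b, c, f}
  B1: | IN={a, b, c, f} | OUT={a, b, c, d, f}
  B2: | IN={a, b, c, d, f} | OUT={a, b, c, d, f}
  B3: | IN={b, c, d, f} | OUT={a, c, d, f}
  B4: | IN={a, d} | OUT={}

B4 is the boundary node: OUT[B4] = {}
Applying B4's transfer function to that OUT value gives IN[B4] (row B4 above).

Answer: {a, d}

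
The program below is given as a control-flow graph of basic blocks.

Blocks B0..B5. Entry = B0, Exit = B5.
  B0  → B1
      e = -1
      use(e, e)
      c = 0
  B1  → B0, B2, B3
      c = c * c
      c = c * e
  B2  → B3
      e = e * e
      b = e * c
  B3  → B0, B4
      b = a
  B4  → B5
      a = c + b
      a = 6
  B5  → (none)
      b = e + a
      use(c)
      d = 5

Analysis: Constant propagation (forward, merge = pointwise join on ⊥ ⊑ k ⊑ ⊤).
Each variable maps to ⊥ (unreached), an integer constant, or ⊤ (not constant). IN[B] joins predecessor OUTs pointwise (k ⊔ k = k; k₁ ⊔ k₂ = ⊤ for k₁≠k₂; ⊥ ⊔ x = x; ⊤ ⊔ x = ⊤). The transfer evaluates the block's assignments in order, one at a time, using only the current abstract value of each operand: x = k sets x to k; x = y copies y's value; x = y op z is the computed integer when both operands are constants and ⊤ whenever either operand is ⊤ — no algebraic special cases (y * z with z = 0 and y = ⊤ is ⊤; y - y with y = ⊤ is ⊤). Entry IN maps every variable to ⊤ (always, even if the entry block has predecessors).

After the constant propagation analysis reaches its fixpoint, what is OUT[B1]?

Per-block solution:
  B0:  IN=(all ⊤)  OUT={c:0, e:-1; rest ⊤}
  B1:  IN={c:0, e:-1; rest ⊤}  OUT={c:0, e:-1; rest ⊤}
  B2:  IN={c:0, e:-1; rest ⊤}  OUT={b:0, c:0, e:1; rest ⊤}
  B3:  IN={c:0; rest ⊤}  OUT={c:0; rest ⊤}
  B4:  IN={c:0; rest ⊤}  OUT={a:6, c:0; rest ⊤}
  B5:  IN={a:6, c:0; rest ⊤}  OUT={a:6, c:0, d:5; rest ⊤}

Merge at B1: IN[B1] = OUT[B0] = {a: ⊤, b: ⊤, c: 0, d: ⊤, e: -1, f: ⊤}
Applying B1's transfer function to that IN value gives OUT[B1] (row B1 above).

Answer: {a: ⊤, b: ⊤, c: 0, d: ⊤, e: -1, f: ⊤}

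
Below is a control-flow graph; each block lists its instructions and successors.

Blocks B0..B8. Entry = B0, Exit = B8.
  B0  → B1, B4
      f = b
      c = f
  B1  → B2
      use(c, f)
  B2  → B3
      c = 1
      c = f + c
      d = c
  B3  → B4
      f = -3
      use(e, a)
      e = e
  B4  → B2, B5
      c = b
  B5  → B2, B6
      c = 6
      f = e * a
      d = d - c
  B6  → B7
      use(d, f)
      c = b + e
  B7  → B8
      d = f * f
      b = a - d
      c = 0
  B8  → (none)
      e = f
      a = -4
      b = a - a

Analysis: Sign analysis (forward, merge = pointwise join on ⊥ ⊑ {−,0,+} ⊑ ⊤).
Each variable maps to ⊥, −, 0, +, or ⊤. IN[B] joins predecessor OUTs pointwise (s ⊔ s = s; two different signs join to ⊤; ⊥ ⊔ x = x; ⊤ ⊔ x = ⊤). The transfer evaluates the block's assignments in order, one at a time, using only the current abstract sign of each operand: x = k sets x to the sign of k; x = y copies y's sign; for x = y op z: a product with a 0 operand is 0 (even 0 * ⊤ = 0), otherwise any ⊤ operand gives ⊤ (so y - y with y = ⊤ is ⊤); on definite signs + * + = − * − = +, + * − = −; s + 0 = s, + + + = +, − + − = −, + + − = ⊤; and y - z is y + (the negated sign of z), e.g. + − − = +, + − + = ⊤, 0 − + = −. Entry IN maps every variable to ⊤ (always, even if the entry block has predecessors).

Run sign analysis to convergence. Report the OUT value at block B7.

Answer: {a: ⊤, b: ⊤, c: 0, d: ⊤, e: ⊤, f: ⊤}

Trace:
Converged values:
  B0:   IN=(all ⊤)   OUT=(all ⊤)
  B1:   IN=(all ⊤)   OUT=(all ⊤)
  B2:   IN=(all ⊤)   OUT=(all ⊤)
  B3:   IN=(all ⊤)   OUT={f:-; rest ⊤}
  B4:   IN=(all ⊤)   OUT=(all ⊤)
  B5:   IN=(all ⊤)   OUT={c:+; rest ⊤}
  B6:   IN={c:+; rest ⊤}   OUT=(all ⊤)
  B7:   IN=(all ⊤)   OUT={c:0; rest ⊤}
  B8:   IN={c:0; rest ⊤}   OUT={a:-, c:0; rest ⊤}

Merge at B7: IN[B7] = OUT[B6] = {a: ⊤, b: ⊤, c: ⊤, d: ⊤, e: ⊤, f: ⊤}
Applying B7's transfer function to that IN value gives OUT[B7] (row B7 above).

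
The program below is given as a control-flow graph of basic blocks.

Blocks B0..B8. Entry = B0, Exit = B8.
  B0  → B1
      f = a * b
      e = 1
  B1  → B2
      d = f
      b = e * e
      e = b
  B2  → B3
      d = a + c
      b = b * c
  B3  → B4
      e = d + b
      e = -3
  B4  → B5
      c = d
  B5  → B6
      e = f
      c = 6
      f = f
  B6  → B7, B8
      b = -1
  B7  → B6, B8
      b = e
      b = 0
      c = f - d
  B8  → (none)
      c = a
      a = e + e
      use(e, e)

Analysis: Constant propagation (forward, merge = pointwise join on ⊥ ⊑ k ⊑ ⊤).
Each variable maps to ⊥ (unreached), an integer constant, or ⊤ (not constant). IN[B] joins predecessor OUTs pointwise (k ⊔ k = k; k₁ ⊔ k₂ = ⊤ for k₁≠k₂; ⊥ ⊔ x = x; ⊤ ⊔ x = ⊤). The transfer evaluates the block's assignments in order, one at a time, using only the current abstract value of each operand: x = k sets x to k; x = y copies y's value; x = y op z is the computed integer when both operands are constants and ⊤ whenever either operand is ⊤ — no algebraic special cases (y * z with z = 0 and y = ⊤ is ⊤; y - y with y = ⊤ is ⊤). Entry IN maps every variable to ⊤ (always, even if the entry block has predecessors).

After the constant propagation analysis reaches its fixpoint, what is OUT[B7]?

Answer: {a: ⊤, b: 0, c: ⊤, d: ⊤, e: ⊤, f: ⊤}

Trace:
Per-block solution:
  B0:   IN=(all ⊤)   OUT={e:1; rest ⊤}
  B1:   IN={e:1; rest ⊤}   OUT={b:1, e:1; rest ⊤}
  B2:   IN={b:1, e:1; rest ⊤}   OUT={e:1; rest ⊤}
  B3:   IN={e:1; rest ⊤}   OUT={e:-3; rest ⊤}
  B4:   IN={e:-3; rest ⊤}   OUT={e:-3; rest ⊤}
  B5:   IN={e:-3; rest ⊤}   OUT={c:6; rest ⊤}
  B6:   IN=(all ⊤)   OUT={b:-1; rest ⊤}
  B7:   IN={b:-1; rest ⊤}   OUT={b:0; rest ⊤}
  B8:   IN=(all ⊤)   OUT=(all ⊤)

Merge at B7: IN[B7] = OUT[B6] = {a: ⊤, b: -1, c: ⊤, d: ⊤, e: ⊤, f: ⊤}
Applying B7's transfer function to that IN value gives OUT[B7] (row B7 above).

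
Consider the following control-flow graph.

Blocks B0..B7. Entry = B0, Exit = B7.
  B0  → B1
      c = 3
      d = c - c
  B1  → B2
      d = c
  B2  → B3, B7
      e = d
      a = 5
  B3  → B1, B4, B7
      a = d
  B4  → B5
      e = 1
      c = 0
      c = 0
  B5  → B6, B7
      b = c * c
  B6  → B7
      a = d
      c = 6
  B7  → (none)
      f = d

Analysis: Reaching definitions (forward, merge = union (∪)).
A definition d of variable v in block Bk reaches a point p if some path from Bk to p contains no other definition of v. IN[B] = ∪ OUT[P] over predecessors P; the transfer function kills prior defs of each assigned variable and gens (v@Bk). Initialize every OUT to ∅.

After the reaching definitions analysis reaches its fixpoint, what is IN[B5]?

Answer: {a@B3, c@B4, d@B1, e@B4}

Working:
Per-block solution:
  B0:   IN={}   OUT={c@B0, d@B0}
  B1:   IN={a@B3, c@B0, d@B0, d@B1, e@B2}   OUT={a@B3, c@B0, d@B1, e@B2}
  B2:   IN={a@B3, c@B0, d@B1, e@B2}   OUT={a@B2, c@B0, d@B1, e@B2}
  B3:   IN={a@B2, c@B0, d@B1, e@B2}   OUT={a@B3, c@B0, d@B1, e@B2}
  B4:   IN={a@B3, c@B0, d@B1, e@B2}   OUT={a@B3, c@B4, d@B1, e@B4}
  B5:   IN={a@B3, c@B4, d@B1, e@B4}   OUT={a@B3, b@B5, c@B4, d@B1, e@B4}
  B6:   IN={a@B3, b@B5, c@B4, d@B1, e@B4}   OUT={a@B6, b@B5, c@B6, d@B1, e@B4}
  B7:   IN={a@B2, a@B3, a@B6, b@B5, c@B0, c@B4, c@B6, d@B1, e@B2, e@B4}   OUT={a@B2, a@B3, a@B6, b@B5, c@B0, c@B4, c@B6, d@B1, e@B2, e@B4, f@B7}

Merge at B5: IN[B5] = OUT[B4] = {a@B3, c@B4, d@B1, e@B4}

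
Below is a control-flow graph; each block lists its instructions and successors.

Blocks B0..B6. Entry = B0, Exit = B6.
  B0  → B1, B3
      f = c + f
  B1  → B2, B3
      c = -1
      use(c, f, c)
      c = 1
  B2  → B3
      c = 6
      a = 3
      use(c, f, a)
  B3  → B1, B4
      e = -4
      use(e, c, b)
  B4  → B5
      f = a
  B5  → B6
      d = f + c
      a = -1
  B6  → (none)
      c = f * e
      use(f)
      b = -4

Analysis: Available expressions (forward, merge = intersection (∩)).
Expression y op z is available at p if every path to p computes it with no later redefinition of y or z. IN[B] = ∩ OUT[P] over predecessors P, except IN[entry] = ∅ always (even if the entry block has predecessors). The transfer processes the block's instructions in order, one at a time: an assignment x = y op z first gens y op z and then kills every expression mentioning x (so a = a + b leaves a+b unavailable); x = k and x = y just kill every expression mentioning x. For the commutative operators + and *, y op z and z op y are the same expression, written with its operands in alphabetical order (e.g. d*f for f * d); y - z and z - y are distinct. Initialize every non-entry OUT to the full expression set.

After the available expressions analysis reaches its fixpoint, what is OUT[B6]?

Answer: {e*f}

Working:
Fixpoint table:
  B0:   IN={}   OUT={}
  B1:   IN={}   OUT={}
  B2:   IN={}   OUT={}
  B3:   IN={}   OUT={}
  B4:   IN={}   OUT={}
  B5:   IN={}   OUT={c+f}
  B6:   IN={c+f}   OUT={e*f}

Merge at B6: IN[B6] = OUT[B5] = {c+f}
Applying B6's transfer function to that IN value gives OUT[B6] (row B6 above).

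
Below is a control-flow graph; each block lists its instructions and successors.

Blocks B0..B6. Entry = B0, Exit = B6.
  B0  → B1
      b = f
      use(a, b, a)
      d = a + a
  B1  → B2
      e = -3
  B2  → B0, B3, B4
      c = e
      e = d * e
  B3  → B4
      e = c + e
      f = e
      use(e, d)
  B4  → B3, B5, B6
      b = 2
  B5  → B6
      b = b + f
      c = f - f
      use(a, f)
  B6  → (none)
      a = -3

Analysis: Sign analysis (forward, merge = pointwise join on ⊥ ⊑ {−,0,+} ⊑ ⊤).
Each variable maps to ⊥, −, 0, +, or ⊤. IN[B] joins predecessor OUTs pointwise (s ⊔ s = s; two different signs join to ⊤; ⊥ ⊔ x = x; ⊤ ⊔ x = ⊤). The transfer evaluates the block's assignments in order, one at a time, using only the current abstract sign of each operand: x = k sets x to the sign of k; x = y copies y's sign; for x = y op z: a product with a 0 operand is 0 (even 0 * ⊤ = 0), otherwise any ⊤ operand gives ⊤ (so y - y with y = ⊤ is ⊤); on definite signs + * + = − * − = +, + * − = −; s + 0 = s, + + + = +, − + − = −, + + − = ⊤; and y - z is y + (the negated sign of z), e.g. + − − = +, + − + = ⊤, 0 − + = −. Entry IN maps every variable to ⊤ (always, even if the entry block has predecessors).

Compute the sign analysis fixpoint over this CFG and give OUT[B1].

Answer: {a: ⊤, b: ⊤, c: ⊤, d: ⊤, e: -, f: ⊤}

Derivation:
Converged values:
  B0: | IN=(all ⊤) | OUT=(all ⊤)
  B1: | IN=(all ⊤) | OUT={e:-; rest ⊤}
  B2: | IN={e:-; rest ⊤} | OUT={c:-; rest ⊤}
  B3: | IN={c:-; rest ⊤} | OUT={c:-; rest ⊤}
  B4: | IN={c:-; rest ⊤} | OUT={b:+, c:-; rest ⊤}
  B5: | IN={b:+, c:-; rest ⊤} | OUT=(all ⊤)
  B6: | IN=(all ⊤) | OUT={a:-; rest ⊤}

Merge at B1: IN[B1] = OUT[B0] = {a: ⊤, b: ⊤, c: ⊤, d: ⊤, e: ⊤, f: ⊤}
Applying B1's transfer function to that IN value gives OUT[B1] (row B1 above).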